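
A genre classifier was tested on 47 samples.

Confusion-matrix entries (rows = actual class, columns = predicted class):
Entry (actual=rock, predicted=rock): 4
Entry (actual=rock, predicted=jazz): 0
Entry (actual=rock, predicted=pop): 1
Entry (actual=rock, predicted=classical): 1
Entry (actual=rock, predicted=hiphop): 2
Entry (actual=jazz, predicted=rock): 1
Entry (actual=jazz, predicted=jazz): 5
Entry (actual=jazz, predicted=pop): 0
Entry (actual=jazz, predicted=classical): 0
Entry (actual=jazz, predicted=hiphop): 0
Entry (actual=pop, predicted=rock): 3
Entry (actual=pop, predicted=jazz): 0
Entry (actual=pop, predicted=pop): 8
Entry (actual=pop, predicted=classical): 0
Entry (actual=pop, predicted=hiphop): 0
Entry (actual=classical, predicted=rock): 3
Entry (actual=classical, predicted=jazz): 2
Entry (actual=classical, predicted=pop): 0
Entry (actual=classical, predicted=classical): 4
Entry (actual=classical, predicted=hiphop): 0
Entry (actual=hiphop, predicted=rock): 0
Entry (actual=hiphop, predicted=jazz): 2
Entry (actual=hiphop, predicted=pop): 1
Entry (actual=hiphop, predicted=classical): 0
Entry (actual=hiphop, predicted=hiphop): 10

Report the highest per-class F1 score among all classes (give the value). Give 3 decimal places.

0.800

Per-class F1 score (2·TP/(2·TP+FP+FN)):
  rock: TP=4, FP=1+3+3+0=7, FN=0+1+1+2=4 → 8/19 = 0.4211
  jazz: TP=5, FP=0+0+2+2=4, FN=1+0+0+0=1 → 10/15 = 0.6667
  pop: TP=8, FP=1+0+0+1=2, FN=3+0+0+0=3 → 16/21 = 0.7619
  classical: TP=4, FP=1+0+0+0=1, FN=3+2+0+0=5 → 8/14 = 0.5714
  hiphop: TP=10, FP=2+0+0+0=2, FN=0+2+1+0=3 → 20/25 = 0.8000
Highest is class 'hiphop' with F1 score = 0.800.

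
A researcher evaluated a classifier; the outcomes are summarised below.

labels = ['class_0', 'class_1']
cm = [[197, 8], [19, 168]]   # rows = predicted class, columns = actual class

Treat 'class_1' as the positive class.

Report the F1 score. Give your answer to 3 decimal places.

0.926

Precision = TP/(TP+FP) = 168/187 = 0.8984
Recall = TP/(TP+FN) = 168/176 = 0.9545
F1 = 2·TP/(2·TP+FP+FN) = 336/363 = 0.926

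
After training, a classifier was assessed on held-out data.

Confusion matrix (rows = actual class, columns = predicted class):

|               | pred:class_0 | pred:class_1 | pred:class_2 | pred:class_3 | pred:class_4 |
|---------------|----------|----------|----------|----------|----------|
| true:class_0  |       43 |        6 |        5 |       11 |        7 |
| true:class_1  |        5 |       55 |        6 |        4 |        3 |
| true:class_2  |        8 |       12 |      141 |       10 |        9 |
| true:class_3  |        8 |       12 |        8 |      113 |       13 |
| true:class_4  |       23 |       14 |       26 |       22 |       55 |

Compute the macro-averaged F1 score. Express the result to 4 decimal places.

Per-class F1 score (2·TP/(2·TP+FP+FN)):
  class_0: TP=43, FP=5+8+8+23=44, FN=6+5+11+7=29 → 86/159 = 0.54088
  class_1: TP=55, FP=6+12+12+14=44, FN=5+6+4+3=18 → 110/172 = 0.63953
  class_2: TP=141, FP=5+6+8+26=45, FN=8+12+10+9=39 → 282/366 = 0.77049
  class_3: TP=113, FP=11+4+10+22=47, FN=8+12+8+13=41 → 226/314 = 0.71975
  class_4: TP=55, FP=7+3+9+13=32, FN=23+14+26+22=85 → 110/227 = 0.48458
Macro-F1 score = mean = (0.54088 + 0.63953 + 0.77049 + 0.71975 + 0.48458) / 5 = 0.6310

0.6310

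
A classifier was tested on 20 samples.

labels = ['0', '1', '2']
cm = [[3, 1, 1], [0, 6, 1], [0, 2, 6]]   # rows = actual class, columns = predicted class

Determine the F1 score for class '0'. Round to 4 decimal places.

0.7500

One-vs-rest for '0': TP = diagonal; FP = other classes predicted '0'; FN = '0' predicted as other.
F1 score = 2·TP/(2·TP+FP+FN).
0: TP=3, FP=0+0=0, FN=1+1=2 → 6/8 = 0.75000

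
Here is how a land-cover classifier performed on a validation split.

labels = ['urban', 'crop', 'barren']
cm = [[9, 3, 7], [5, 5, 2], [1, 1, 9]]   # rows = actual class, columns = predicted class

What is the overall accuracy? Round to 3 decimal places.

0.548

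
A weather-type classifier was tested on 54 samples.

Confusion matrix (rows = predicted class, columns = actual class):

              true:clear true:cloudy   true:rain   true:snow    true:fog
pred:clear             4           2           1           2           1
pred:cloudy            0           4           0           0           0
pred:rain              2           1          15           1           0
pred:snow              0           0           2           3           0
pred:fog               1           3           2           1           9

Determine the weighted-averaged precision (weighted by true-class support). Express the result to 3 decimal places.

Per-class precision (TP/(TP+FP)):
  clear: TP=4, FP=2+1+2+1=6 → 4/10 = 0.4000
  cloudy: TP=4, FP=0+0+0+0=0 → 4/4 = 1.0000
  rain: TP=15, FP=2+1+1+0=4 → 15/19 = 0.7895
  snow: TP=3, FP=0+0+2+0=2 → 3/5 = 0.6000
  fog: TP=9, FP=1+3+2+1=7 → 9/16 = 0.5625
Weighted-precision = Σ (supportᵢ/N)·precisionᵢ with N=54: (7/54)·0.4000 + (10/54)·1.0000 + (20/54)·0.7895 + (7/54)·0.6000 + (10/54)·0.5625 = 0.711

0.711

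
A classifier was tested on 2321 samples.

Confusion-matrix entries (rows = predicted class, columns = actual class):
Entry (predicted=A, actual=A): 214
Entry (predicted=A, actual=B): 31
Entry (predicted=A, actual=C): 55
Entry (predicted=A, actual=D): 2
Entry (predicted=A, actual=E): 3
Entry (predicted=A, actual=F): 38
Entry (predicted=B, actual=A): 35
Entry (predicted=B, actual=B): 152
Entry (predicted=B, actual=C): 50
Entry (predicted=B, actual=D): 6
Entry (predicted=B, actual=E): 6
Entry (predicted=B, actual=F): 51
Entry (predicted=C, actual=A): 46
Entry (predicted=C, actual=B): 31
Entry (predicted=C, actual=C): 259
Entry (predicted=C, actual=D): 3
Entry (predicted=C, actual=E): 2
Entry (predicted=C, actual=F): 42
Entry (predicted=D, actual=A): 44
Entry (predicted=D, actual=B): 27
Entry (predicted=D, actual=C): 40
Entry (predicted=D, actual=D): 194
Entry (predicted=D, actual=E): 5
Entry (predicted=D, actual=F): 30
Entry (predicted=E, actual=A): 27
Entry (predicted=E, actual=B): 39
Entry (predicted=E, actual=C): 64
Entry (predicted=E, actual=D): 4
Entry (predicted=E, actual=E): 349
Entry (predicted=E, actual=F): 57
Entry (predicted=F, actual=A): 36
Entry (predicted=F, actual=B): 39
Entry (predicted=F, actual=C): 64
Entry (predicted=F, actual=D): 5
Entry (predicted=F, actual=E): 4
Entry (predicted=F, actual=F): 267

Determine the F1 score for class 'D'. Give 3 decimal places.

0.700

One-vs-rest for 'D': TP = diagonal; FP = other classes predicted 'D'; FN = 'D' predicted as other.
F1 score = 2·TP/(2·TP+FP+FN).
D: TP=194, FP=44+27+40+5+30=146, FN=2+6+3+4+5=20 → 388/554 = 0.7004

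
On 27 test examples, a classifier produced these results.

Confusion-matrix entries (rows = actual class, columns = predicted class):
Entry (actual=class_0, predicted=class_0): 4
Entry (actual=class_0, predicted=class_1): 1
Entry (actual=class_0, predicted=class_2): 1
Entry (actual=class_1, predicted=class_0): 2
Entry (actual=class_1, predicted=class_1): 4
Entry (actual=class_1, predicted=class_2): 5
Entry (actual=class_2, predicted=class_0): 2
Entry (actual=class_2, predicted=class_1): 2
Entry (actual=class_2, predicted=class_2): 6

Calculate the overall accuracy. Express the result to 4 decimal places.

0.5185

Accuracy = trace / total = (4+4+6=14) / 27 = 14/27 = 0.5185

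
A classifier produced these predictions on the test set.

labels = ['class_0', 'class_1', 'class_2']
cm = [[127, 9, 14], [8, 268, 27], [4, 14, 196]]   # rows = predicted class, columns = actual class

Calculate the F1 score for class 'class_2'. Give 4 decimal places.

0.8692

Take TP from the diagonal, FP from the rest of the 'class_2' prediction marginal, FN from the rest of the 'class_2' actual marginal.
F1 score = 2·TP/(2·TP+FP+FN).
class_2: TP=196, FP=4+14=18, FN=14+27=41 → 392/451 = 0.86918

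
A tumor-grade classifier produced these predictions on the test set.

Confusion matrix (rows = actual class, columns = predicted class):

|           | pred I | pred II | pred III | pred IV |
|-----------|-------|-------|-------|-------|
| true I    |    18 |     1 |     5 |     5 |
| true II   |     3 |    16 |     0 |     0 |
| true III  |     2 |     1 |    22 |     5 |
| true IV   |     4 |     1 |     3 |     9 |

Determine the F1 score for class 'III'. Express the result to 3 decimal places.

0.733

One-vs-rest for 'III': TP = diagonal; FP = other classes predicted 'III'; FN = 'III' predicted as other.
F1 score = 2·TP/(2·TP+FP+FN).
III: TP=22, FP=5+0+3=8, FN=2+1+5=8 → 44/60 = 0.7333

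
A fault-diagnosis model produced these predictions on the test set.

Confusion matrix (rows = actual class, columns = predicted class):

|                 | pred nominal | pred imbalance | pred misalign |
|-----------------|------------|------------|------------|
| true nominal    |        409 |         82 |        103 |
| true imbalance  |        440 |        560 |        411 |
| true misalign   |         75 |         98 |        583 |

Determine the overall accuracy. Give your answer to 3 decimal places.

0.562

Accuracy = trace / total = (409+560+583=1552) / 2761 = 1552/2761 = 0.562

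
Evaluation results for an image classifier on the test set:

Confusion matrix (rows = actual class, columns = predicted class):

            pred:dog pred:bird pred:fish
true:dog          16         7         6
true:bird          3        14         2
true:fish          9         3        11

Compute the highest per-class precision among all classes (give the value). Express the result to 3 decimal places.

0.583

Per-class precision (TP/(TP+FP)):
  dog: TP=16, FP=3+9=12 → 16/28 = 0.5714
  bird: TP=14, FP=7+3=10 → 14/24 = 0.5833
  fish: TP=11, FP=6+2=8 → 11/19 = 0.5789
Highest is class 'bird' with precision = 0.583.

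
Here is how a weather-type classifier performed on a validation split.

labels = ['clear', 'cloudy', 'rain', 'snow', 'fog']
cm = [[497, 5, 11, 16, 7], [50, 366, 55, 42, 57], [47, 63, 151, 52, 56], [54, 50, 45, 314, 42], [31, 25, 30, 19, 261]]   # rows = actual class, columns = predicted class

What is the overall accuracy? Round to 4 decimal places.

Accuracy = trace / total = (497+366+151+314+261=1589) / 2346 = 1589/2346 = 0.6773

0.6773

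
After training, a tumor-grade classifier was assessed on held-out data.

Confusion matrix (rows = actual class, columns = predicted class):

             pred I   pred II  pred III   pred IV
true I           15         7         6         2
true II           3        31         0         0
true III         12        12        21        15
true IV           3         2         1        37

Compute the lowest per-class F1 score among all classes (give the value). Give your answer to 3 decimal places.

Per-class F1 score (2·TP/(2·TP+FP+FN)):
  I: TP=15, FP=3+12+3=18, FN=7+6+2=15 → 30/63 = 0.4762
  II: TP=31, FP=7+12+2=21, FN=3+0+0=3 → 62/86 = 0.7209
  III: TP=21, FP=6+0+1=7, FN=12+12+15=39 → 42/88 = 0.4773
  IV: TP=37, FP=2+0+15=17, FN=3+2+1=6 → 74/97 = 0.7629
Lowest is class 'I' with F1 score = 0.476.

0.476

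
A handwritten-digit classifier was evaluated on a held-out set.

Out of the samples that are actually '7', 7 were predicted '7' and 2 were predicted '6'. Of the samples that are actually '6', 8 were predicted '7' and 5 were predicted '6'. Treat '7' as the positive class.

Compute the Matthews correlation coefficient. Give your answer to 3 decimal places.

0.171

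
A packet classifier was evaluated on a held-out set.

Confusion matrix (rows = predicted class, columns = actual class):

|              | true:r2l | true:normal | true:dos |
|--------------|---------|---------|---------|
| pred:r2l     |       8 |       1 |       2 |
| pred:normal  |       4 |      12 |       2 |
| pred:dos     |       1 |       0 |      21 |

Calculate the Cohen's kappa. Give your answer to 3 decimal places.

Observed agreement pₒ = trace/N = 41/51 = 0.8039
Expected agreement pₑ = Σ (rowᵢ·colᵢ)/N² = (13·11 + 13·18 + 25·22)/51² = 0.3564
κ = (pₒ − pₑ)/(1 − pₑ) = (0.8039 − 0.3564)/(1 − 0.3564) = 0.695

0.695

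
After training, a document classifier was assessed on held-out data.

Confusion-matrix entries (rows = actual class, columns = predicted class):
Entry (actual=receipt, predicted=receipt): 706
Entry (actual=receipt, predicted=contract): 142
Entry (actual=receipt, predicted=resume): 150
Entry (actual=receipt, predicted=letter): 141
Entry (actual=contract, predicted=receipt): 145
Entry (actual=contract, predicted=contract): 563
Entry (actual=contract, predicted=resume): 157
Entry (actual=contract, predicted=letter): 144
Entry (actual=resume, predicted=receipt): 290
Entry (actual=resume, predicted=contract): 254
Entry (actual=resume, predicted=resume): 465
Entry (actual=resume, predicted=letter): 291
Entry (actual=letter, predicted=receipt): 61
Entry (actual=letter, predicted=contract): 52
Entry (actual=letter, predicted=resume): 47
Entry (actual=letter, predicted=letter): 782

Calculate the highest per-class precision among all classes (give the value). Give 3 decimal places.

Per-class precision (TP/(TP+FP)):
  receipt: TP=706, FP=145+290+61=496 → 706/1202 = 0.5874
  contract: TP=563, FP=142+254+52=448 → 563/1011 = 0.5569
  resume: TP=465, FP=150+157+47=354 → 465/819 = 0.5678
  letter: TP=782, FP=141+144+291=576 → 782/1358 = 0.5758
Highest is class 'receipt' with precision = 0.587.

0.587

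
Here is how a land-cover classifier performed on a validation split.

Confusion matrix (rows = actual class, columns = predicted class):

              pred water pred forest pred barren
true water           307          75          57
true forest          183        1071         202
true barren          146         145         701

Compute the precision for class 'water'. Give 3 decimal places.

Treat 'water' as positive and all other classes as negative.
precision = TP/(TP+FP).
water: TP=307, FP=183+146=329 → 307/636 = 0.4827

0.483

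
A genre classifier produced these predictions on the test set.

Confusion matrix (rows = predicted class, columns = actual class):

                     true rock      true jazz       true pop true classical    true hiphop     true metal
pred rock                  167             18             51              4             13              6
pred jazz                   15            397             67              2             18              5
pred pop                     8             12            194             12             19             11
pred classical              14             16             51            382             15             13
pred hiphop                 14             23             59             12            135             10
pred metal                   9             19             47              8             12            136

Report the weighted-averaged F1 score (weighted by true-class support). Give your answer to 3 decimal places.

0.698

Per-class F1 score (2·TP/(2·TP+FP+FN)):
  rock: TP=167, FP=18+51+4+13+6=92, FN=15+8+14+14+9=60 → 334/486 = 0.6872
  jazz: TP=397, FP=15+67+2+18+5=107, FN=18+12+16+23+19=88 → 794/989 = 0.8028
  pop: TP=194, FP=8+12+12+19+11=62, FN=51+67+51+59+47=275 → 388/725 = 0.5352
  classical: TP=382, FP=14+16+51+15+13=109, FN=4+2+12+12+8=38 → 764/911 = 0.8386
  hiphop: TP=135, FP=14+23+59+12+10=118, FN=13+18+19+15+12=77 → 270/465 = 0.5806
  metal: TP=136, FP=9+19+47+8+12=95, FN=6+5+11+13+10=45 → 272/412 = 0.6602
Weighted-F1 score = Σ (supportᵢ/N)·F1 scoreᵢ with N=1994: (227/1994)·0.6872 + (485/1994)·0.8028 + (469/1994)·0.5352 + (420/1994)·0.8386 + (212/1994)·0.5806 + (181/1994)·0.6602 = 0.698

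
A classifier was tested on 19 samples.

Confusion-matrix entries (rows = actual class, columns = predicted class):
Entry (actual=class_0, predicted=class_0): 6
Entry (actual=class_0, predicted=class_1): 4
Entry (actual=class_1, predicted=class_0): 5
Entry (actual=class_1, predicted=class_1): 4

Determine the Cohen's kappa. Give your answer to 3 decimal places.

Observed agreement pₒ = trace/N = 10/19 = 0.5263
Expected agreement pₑ = Σ (rowᵢ·colᵢ)/N² = (10·11 + 9·8)/19² = 0.5042
κ = (pₒ − pₑ)/(1 − pₑ) = (0.5263 − 0.5042)/(1 − 0.5042) = 0.045

0.045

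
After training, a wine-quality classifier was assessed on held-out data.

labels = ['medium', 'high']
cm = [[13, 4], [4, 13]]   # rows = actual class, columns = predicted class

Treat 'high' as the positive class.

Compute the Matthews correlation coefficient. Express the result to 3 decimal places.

0.529

MCC = (TP·TN − FP·FN) / √((TP+FP)(TP+FN)(TN+FP)(TN+FN))
Numerator = 13·13 − 4·4 = 153
Denominator = √(17·17·17·17) = √83521 = 289.0000
MCC = 153 / 289.0000 = 0.529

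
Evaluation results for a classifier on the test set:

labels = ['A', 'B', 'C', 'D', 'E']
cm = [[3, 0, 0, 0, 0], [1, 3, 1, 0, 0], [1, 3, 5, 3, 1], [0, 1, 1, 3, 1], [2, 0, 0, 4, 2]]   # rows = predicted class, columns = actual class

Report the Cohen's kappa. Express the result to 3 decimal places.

Observed agreement pₒ = trace/N = 16/35 = 0.4571
Expected agreement pₑ = Σ (rowᵢ·colᵢ)/N² = (7·3 + 7·5 + 7·13 + 10·6 + 4·8)/35² = 0.1951
κ = (pₒ − pₑ)/(1 − pₑ) = (0.4571 − 0.1951)/(1 − 0.1951) = 0.326

0.326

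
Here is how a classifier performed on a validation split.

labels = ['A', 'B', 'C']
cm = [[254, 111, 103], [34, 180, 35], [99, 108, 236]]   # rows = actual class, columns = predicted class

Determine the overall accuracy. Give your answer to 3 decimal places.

0.578

Accuracy = trace / total = (254+180+236=670) / 1160 = 670/1160 = 0.578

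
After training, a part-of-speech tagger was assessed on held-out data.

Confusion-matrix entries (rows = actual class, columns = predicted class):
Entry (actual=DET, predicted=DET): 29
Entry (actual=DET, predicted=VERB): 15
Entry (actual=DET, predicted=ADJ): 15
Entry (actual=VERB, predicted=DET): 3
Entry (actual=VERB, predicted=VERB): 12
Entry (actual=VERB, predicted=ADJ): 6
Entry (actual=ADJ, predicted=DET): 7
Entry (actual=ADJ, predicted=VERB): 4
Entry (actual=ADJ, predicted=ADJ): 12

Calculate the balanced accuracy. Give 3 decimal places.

0.528

Balanced accuracy = mean of per-class recall.
  DET: recall = 29/59 = 0.4915
  VERB: recall = 12/21 = 0.5714
  ADJ: recall = 12/23 = 0.5217
Mean = (0.4915 + 0.5714 + 0.5217) / 3 = 0.528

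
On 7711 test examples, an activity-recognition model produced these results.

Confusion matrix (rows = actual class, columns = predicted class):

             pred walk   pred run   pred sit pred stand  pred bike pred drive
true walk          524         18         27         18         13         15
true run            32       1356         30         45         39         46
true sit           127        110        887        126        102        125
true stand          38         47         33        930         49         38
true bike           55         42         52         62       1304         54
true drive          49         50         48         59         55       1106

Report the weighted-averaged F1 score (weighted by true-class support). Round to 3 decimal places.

Per-class F1 score (2·TP/(2·TP+FP+FN)):
  walk: TP=524, FP=32+127+38+55+49=301, FN=18+27+18+13+15=91 → 1048/1440 = 0.7278
  run: TP=1356, FP=18+110+47+42+50=267, FN=32+30+45+39+46=192 → 2712/3171 = 0.8553
  sit: TP=887, FP=27+30+33+52+48=190, FN=127+110+126+102+125=590 → 1774/2554 = 0.6946
  stand: TP=930, FP=18+45+126+62+59=310, FN=38+47+33+49+38=205 → 1860/2375 = 0.7832
  bike: TP=1304, FP=13+39+102+49+55=258, FN=55+42+52+62+54=265 → 2608/3131 = 0.8330
  drive: TP=1106, FP=15+46+125+38+54=278, FN=49+50+48+59+55=261 → 2212/2751 = 0.8041
Weighted-F1 score = Σ (supportᵢ/N)·F1 scoreᵢ with N=7711: (615/7711)·0.7278 + (1548/7711)·0.8553 + (1477/7711)·0.6946 + (1135/7711)·0.7832 + (1569/7711)·0.8330 + (1367/7711)·0.8041 = 0.790

0.790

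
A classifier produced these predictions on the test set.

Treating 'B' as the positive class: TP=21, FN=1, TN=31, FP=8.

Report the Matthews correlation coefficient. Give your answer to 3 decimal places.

MCC = (TP·TN − FP·FN) / √((TP+FP)(TP+FN)(TN+FP)(TN+FN))
Numerator = 21·31 − 8·1 = 643
Denominator = √(29·22·39·32) = √796224 = 892.3138
MCC = 643 / 892.3138 = 0.721

0.721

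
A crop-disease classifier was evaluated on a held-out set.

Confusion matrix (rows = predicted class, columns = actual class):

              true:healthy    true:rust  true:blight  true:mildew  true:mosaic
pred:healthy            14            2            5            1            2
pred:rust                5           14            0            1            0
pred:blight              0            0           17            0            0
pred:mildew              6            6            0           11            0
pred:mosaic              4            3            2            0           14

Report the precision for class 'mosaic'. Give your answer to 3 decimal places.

0.609

Take TP from the diagonal, FP from the rest of the 'mosaic' prediction marginal, FN from the rest of the 'mosaic' actual marginal.
precision = TP/(TP+FP).
mosaic: TP=14, FP=4+3+2+0=9 → 14/23 = 0.6087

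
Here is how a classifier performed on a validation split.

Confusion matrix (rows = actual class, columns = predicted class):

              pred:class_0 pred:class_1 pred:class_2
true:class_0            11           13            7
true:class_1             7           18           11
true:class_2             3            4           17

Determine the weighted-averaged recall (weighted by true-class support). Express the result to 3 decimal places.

0.505

Per-class recall (TP/(TP+FN)):
  class_0: TP=11, FN=13+7=20 → 11/31 = 0.3548
  class_1: TP=18, FN=7+11=18 → 18/36 = 0.5000
  class_2: TP=17, FN=3+4=7 → 17/24 = 0.7083
Weighted-recall = Σ (supportᵢ/N)·recallᵢ with N=91: (31/91)·0.3548 + (36/91)·0.5000 + (24/91)·0.7083 = 0.505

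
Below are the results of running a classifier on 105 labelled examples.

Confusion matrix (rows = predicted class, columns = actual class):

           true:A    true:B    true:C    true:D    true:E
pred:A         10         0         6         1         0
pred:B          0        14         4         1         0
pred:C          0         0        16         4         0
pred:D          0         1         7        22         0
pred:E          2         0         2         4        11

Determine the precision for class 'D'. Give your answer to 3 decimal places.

0.733

Take TP from the diagonal, FP from the rest of the 'D' prediction marginal, FN from the rest of the 'D' actual marginal.
precision = TP/(TP+FP).
D: TP=22, FP=0+1+7+0=8 → 22/30 = 0.7333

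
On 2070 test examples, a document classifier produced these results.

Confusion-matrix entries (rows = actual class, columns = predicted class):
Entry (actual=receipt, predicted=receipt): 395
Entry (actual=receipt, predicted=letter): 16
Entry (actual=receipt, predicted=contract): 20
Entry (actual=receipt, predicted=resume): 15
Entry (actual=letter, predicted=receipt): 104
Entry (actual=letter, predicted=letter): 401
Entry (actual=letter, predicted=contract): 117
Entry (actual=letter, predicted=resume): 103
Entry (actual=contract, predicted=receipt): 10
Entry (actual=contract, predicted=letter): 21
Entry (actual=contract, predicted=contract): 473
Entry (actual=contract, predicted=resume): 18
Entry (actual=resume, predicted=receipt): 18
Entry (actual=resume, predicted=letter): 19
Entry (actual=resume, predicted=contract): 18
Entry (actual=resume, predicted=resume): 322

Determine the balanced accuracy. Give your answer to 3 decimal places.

Balanced accuracy = mean of per-class recall.
  receipt: recall = 395/446 = 0.8857
  letter: recall = 401/725 = 0.5531
  contract: recall = 473/522 = 0.9061
  resume: recall = 322/377 = 0.8541
Mean = (0.8857 + 0.5531 + 0.9061 + 0.8541) / 4 = 0.800

0.800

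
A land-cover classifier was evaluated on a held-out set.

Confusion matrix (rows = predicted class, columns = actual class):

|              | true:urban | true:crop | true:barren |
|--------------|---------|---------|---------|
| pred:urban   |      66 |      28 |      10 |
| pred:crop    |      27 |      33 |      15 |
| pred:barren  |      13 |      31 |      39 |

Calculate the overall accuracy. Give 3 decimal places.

Accuracy = trace / total = (66+33+39=138) / 262 = 138/262 = 0.527

0.527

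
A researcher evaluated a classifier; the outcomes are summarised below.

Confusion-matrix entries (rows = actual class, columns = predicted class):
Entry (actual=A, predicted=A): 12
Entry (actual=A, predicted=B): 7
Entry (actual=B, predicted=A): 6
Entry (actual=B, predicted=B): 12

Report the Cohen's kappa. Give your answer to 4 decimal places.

Observed agreement pₒ = trace/N = 24/37 = 0.64865
Expected agreement pₑ = Σ (rowᵢ·colᵢ)/N² = (19·18 + 18·19)/37² = 0.49963
κ = (pₒ − pₑ)/(1 − pₑ) = (0.64865 − 0.49963)/(1 − 0.49963) = 0.2978

0.2978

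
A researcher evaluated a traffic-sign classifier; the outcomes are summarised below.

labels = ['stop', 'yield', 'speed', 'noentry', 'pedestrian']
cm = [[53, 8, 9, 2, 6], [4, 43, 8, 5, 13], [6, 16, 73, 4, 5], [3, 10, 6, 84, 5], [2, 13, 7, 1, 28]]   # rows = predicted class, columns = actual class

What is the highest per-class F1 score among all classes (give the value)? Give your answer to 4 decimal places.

Per-class F1 score (2·TP/(2·TP+FP+FN)):
  stop: TP=53, FP=8+9+2+6=25, FN=4+6+3+2=15 → 106/146 = 0.72603
  yield: TP=43, FP=4+8+5+13=30, FN=8+16+10+13=47 → 86/163 = 0.52761
  speed: TP=73, FP=6+16+4+5=31, FN=9+8+6+7=30 → 146/207 = 0.70531
  noentry: TP=84, FP=3+10+6+5=24, FN=2+5+4+1=12 → 168/204 = 0.82353
  pedestrian: TP=28, FP=2+13+7+1=23, FN=6+13+5+5=29 → 56/108 = 0.51852
Highest is class 'noentry' with F1 score = 0.8235.

0.8235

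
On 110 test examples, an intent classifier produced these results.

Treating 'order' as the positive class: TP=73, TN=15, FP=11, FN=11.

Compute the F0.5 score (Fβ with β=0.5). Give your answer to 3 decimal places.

0.869

Fβ = (1+β²)·TP / ((1+β²)·TP + β²·FN + FP), with β²=1/4
= 1.25·73 / (1.25·73 + 0.25·11 + 11) = 0.869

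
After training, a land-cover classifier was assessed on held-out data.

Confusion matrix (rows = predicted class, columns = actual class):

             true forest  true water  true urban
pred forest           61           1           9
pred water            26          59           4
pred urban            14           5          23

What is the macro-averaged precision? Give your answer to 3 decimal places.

0.690

Per-class precision (TP/(TP+FP)):
  forest: TP=61, FP=1+9=10 → 61/71 = 0.8592
  water: TP=59, FP=26+4=30 → 59/89 = 0.6629
  urban: TP=23, FP=14+5=19 → 23/42 = 0.5476
Macro-precision = mean = (0.8592 + 0.6629 + 0.5476) / 3 = 0.690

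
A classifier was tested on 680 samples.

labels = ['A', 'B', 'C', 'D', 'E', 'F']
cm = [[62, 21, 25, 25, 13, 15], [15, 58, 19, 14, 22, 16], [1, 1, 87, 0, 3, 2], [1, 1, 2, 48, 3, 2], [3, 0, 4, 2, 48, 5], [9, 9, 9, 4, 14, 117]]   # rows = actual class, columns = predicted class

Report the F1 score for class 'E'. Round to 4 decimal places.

Take TP from the diagonal, FP from the rest of the 'E' prediction marginal, FN from the rest of the 'E' actual marginal.
F1 score = 2·TP/(2·TP+FP+FN).
E: TP=48, FP=13+22+3+3+14=55, FN=3+0+4+2+5=14 → 96/165 = 0.58182

0.5818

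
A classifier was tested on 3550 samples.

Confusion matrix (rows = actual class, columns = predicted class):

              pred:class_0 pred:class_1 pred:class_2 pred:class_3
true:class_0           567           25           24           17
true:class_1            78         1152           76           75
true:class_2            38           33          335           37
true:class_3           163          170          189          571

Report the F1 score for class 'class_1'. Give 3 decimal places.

Treat 'class_1' as positive and all other classes as negative.
F1 score = 2·TP/(2·TP+FP+FN).
class_1: TP=1152, FP=25+33+170=228, FN=78+76+75=229 → 2304/2761 = 0.8345

0.834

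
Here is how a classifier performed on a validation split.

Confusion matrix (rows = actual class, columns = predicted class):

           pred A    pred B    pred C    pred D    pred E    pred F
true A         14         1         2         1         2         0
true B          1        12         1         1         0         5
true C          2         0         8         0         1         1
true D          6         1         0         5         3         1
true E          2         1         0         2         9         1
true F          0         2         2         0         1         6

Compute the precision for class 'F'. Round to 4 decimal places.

0.4286

Take TP from the diagonal, FP from the rest of the 'F' prediction marginal, FN from the rest of the 'F' actual marginal.
precision = TP/(TP+FP).
F: TP=6, FP=0+5+1+1+1=8 → 6/14 = 0.42857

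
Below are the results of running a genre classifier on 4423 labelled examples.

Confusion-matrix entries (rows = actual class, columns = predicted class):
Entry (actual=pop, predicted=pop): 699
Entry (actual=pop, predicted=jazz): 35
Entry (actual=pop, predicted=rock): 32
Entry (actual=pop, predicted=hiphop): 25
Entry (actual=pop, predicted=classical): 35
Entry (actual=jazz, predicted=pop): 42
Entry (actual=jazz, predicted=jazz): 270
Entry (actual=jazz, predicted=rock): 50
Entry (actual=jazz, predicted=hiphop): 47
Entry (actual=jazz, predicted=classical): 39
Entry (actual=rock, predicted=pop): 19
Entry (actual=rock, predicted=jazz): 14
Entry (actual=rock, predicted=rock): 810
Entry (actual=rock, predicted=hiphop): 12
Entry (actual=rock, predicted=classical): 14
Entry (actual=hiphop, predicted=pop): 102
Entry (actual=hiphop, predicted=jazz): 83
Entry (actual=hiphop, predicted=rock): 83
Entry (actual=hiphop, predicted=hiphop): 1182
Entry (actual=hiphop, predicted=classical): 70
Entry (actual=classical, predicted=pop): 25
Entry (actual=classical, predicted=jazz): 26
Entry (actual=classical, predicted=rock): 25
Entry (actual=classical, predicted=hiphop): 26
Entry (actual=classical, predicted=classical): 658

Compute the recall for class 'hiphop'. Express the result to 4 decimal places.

0.7776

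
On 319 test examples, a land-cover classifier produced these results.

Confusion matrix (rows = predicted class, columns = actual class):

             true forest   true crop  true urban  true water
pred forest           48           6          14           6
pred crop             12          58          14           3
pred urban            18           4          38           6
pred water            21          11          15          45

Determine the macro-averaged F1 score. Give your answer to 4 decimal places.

Per-class F1 score (2·TP/(2·TP+FP+FN)):
  forest: TP=48, FP=6+14+6=26, FN=12+18+21=51 → 96/173 = 0.55491
  crop: TP=58, FP=12+14+3=29, FN=6+4+11=21 → 116/166 = 0.69880
  urban: TP=38, FP=18+4+6=28, FN=14+14+15=43 → 76/147 = 0.51701
  water: TP=45, FP=21+11+15=47, FN=6+3+6=15 → 90/152 = 0.59211
Macro-F1 score = mean = (0.55491 + 0.69880 + 0.51701 + 0.59211) / 4 = 0.5907

0.5907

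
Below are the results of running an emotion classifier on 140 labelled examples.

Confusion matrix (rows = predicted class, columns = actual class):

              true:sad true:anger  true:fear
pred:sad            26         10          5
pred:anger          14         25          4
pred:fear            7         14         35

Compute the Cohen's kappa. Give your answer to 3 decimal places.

0.423

Observed agreement pₒ = trace/N = 86/140 = 0.6143
Expected agreement pₑ = Σ (rowᵢ·colᵢ)/N² = (47·41 + 49·43 + 44·56)/140² = 0.3315
κ = (pₒ − pₑ)/(1 − pₑ) = (0.6143 − 0.3315)/(1 − 0.3315) = 0.423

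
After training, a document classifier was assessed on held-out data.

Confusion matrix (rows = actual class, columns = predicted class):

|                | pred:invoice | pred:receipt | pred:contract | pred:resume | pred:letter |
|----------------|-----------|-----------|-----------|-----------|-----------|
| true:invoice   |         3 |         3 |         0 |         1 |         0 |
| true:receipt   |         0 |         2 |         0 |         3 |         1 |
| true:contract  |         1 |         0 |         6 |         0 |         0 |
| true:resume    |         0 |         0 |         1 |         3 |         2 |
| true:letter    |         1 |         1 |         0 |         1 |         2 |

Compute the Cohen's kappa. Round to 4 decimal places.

Observed agreement pₒ = trace/N = 16/31 = 0.51613
Expected agreement pₑ = Σ (rowᵢ·colᵢ)/N² = (7·5 + 6·6 + 7·7 + 6·8 + 5·5)/31² = 0.20083
κ = (pₒ − pₑ)/(1 − pₑ) = (0.51613 − 0.20083)/(1 − 0.20083) = 0.3945

0.3945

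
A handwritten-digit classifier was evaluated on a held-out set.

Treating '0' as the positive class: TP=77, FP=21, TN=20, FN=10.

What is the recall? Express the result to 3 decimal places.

Recall = TP/(TP+FN) = 77/(77+10) = 77/87 = 0.885

0.885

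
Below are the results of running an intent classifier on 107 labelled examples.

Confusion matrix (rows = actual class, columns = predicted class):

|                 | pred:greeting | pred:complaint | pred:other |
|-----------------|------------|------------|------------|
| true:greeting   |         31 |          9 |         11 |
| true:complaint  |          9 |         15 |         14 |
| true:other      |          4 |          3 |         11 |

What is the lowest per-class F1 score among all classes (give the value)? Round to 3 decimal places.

0.407

Per-class F1 score (2·TP/(2·TP+FP+FN)):
  greeting: TP=31, FP=9+4=13, FN=9+11=20 → 62/95 = 0.6526
  complaint: TP=15, FP=9+3=12, FN=9+14=23 → 30/65 = 0.4615
  other: TP=11, FP=11+14=25, FN=4+3=7 → 22/54 = 0.4074
Lowest is class 'other' with F1 score = 0.407.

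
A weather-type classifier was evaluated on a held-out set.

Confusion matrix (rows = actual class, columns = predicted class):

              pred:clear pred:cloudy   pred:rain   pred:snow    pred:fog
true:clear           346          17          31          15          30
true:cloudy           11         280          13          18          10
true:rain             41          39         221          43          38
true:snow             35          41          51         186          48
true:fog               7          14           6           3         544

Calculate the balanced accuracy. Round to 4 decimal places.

Balanced accuracy = mean of per-class recall.
  clear: recall = 346/439 = 0.78815
  cloudy: recall = 280/332 = 0.84337
  rain: recall = 221/382 = 0.57853
  snow: recall = 186/361 = 0.51524
  fog: recall = 544/574 = 0.94774
Mean = (0.78815 + 0.84337 + 0.57853 + 0.51524 + 0.94774) / 5 = 0.7346

0.7346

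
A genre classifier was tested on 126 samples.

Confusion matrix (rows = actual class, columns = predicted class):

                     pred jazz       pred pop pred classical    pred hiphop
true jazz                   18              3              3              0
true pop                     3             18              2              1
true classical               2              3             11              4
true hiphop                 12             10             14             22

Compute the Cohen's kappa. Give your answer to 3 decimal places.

0.404

Observed agreement pₒ = trace/N = 69/126 = 0.5476
Expected agreement pₑ = Σ (rowᵢ·colᵢ)/N² = (24·35 + 24·34 + 20·30 + 58·27)/126² = 0.2407
κ = (pₒ − pₑ)/(1 − pₑ) = (0.5476 − 0.2407)/(1 − 0.2407) = 0.404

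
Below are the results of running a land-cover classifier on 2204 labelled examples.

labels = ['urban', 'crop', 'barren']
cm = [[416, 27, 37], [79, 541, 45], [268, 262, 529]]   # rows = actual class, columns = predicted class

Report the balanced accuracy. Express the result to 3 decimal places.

Balanced accuracy = mean of per-class recall.
  urban: recall = 416/480 = 0.8667
  crop: recall = 541/665 = 0.8135
  barren: recall = 529/1059 = 0.4995
Mean = (0.8667 + 0.8135 + 0.4995) / 3 = 0.727

0.727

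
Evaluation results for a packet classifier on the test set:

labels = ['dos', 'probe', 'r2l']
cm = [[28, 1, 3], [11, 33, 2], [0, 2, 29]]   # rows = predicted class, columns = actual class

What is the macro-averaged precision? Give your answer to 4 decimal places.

0.8426

Per-class precision (TP/(TP+FP)):
  dos: TP=28, FP=1+3=4 → 28/32 = 0.87500
  probe: TP=33, FP=11+2=13 → 33/46 = 0.71739
  r2l: TP=29, FP=0+2=2 → 29/31 = 0.93548
Macro-precision = mean = (0.87500 + 0.71739 + 0.93548) / 3 = 0.8426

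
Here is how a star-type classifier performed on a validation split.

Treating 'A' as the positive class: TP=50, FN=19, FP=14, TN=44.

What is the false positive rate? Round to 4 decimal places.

FPR = FP/(FP+TN) = 14/(14+44) = 0.2414

0.2414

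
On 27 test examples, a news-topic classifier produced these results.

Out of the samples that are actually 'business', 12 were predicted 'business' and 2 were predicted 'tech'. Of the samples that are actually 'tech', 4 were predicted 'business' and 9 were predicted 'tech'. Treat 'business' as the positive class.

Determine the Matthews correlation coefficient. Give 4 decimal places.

0.5587

MCC = (TP·TN − FP·FN) / √((TP+FP)(TP+FN)(TN+FP)(TN+FN))
Numerator = 12·9 − 4·2 = 100
Denominator = √(16·14·13·11) = √32032 = 178.9749
MCC = 100 / 178.9749 = 0.5587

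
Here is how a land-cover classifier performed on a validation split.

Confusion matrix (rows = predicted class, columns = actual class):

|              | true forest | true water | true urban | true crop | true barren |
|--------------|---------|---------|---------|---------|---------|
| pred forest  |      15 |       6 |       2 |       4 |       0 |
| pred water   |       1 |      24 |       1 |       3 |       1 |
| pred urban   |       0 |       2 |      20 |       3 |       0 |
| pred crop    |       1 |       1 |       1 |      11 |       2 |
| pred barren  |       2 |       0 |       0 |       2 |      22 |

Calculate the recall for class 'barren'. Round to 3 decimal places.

Treat 'barren' as positive and all other classes as negative.
recall = TP/(TP+FN).
barren: TP=22, FN=0+1+0+2=3 → 22/25 = 0.8800

0.880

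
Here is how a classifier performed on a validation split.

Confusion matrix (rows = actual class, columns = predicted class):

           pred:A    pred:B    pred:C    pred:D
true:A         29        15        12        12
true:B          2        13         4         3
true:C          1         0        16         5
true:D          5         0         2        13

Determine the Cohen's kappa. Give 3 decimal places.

0.375

Observed agreement pₒ = trace/N = 71/132 = 0.5379
Expected agreement pₑ = Σ (rowᵢ·colᵢ)/N² = (68·37 + 22·28 + 22·34 + 20·33)/132² = 0.2606
κ = (pₒ − pₑ)/(1 − pₑ) = (0.5379 − 0.2606)/(1 − 0.2606) = 0.375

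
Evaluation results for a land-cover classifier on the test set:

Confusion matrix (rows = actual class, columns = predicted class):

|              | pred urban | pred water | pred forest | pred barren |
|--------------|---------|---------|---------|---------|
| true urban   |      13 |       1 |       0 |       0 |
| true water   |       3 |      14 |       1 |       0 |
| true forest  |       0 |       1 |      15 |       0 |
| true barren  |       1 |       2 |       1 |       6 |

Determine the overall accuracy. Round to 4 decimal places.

Accuracy = trace / total = (13+14+15+6=48) / 58 = 48/58 = 0.8276

0.8276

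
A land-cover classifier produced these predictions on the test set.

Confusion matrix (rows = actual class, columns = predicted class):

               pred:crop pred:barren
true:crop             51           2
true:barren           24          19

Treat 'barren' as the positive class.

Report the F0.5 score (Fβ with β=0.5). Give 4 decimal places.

Fβ = (1+β²)·TP / ((1+β²)·TP + β²·FN + FP), with β²=1/4
= 1.25·19 / (1.25·19 + 0.25·24 + 2) = 0.7480

0.7480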